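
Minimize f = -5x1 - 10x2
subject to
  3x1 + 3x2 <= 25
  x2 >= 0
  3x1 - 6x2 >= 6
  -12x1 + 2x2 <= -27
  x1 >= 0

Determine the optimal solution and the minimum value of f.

Feasible corners and f = -5x1 - 10x2:
  (25/3, 0) → f = -125/3
  (56/9, 19/9) → f = -470/9
  (9/4, 0) → f = -45/4
  (25/11, 3/22) → f = -140/11

At the optimal vertex, 3x1 + 3x2 = 25 and 3x1 - 6x2 = 6.
Solving simultaneously gives x1 = 56/9, x2 = 19/9.

x1 = 56/9, x2 = 19/9, minimum f = -470/9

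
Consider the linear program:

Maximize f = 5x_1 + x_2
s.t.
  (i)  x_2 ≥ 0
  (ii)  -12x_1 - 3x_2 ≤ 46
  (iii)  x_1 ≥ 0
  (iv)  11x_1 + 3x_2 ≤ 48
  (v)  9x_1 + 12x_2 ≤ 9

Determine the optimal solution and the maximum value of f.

x_1 = 1, x_2 = 0, maximum f = 5

Feasible corners and f = 5x_1 + x_2:
  (0, 0) → f = 0
  (1, 0) → f = 5
  (0, 3/4) → f = 3/4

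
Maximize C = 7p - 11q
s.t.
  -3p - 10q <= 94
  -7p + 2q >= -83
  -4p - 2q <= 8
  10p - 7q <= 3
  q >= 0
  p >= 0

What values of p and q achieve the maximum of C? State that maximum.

Corner points and C = 7p - 11q:
  (575/29, 809/29) → C = -4874/29
  (3/10, 0) → C = 21/10
  (0, 0) → C = 0
The feasible region is unbounded (it extends along (0, 1), (2, 7)), but C strictly decreases along every unbounded feasible direction, so there is no improving ray and the maximum is attained at a vertex.

p = 3/10, q = 0, maximum C = 21/10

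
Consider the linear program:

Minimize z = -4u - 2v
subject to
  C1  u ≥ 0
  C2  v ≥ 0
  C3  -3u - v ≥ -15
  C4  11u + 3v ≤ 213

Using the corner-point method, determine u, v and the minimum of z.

u = 0, v = 15, minimum z = -30

Vertices and z = -4u - 2v:
  (0, 0) → z = 0
  (0, 15) → z = -30
  (5, 0) → z = -20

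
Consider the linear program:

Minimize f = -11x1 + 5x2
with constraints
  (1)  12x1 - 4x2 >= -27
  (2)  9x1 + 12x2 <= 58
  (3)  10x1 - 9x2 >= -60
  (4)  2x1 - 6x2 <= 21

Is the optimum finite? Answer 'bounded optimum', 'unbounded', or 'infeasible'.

bounded optimum

Extreme points and f = -11x1 + 5x2:
  (-23/45, 313/60) → f = 5707/180
  (-123/32, -153/32) → f = 147/8
  (100/13, -73/78) → f = -6965/78
The feasible region has finitely many vertices and no improving ray; the minimum is -6965/78 at (100/13, -73/78).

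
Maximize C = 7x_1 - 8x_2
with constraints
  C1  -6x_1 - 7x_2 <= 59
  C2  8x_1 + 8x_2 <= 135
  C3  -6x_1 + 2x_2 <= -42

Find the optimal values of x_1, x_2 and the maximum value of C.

x_1 = 1417/8, x_2 = -641/4, maximum C = 20175/8

Feasible corners and C = 7x_1 - 8x_2:
  (1417/8, -641/4) → C = 20175/8
  (88/27, -101/9) → C = 3040/27
  (303/32, 237/32) → C = 225/32

At the optimal vertex, -6x_1 - 7x_2 = 59 and 8x_1 + 8x_2 = 135.
Solving simultaneously gives x_1 = 1417/8, x_2 = -641/4.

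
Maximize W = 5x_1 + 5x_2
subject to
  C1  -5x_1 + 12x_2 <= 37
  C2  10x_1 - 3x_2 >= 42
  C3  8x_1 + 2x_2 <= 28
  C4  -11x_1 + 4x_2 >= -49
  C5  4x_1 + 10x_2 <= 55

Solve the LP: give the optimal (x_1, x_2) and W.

Vertices and W = 5x_1 + 5x_2:
  (42/11, -14/11) → W = 140/11
  (3, -4) → W = -5
  (35/9, -14/9) → W = 35/3

x_1 = 42/11, x_2 = -14/11, maximum W = 140/11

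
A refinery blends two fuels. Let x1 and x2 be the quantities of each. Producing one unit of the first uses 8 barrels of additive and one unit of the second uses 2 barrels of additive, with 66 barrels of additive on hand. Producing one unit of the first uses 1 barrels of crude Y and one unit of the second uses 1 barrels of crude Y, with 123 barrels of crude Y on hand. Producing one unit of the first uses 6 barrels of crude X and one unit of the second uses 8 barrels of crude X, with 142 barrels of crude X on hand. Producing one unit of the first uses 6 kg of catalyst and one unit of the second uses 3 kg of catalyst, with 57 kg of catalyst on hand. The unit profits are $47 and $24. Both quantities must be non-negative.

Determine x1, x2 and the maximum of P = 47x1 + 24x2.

x1 = 1, x2 = 17, maximum P = 455

Extreme points and P = 47x1 + 24x2:
  (0, 0) → P = 0
  (0, 71/4) → P = 426
  (33/4, 0) → P = 1551/4
  (7, 5) → P = 449
  (1, 17) → P = 455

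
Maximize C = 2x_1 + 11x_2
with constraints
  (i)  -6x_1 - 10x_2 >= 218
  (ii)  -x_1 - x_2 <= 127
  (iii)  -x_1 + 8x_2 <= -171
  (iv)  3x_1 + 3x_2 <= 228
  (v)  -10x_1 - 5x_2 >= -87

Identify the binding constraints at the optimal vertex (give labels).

Vertices and C = 2x_1 + 11x_2:
  (-17/29, -622/29) → C = -6876/29
  (28, -193/5) → C = -1843/5
  (-845/9, -298/9) → C = -552
  (722/5, -1357/5) → C = -13483/5

The maximum is at (-17/29, -622/29). Substituting into each constraint, equality holds for (i) and (iii); the remaining constraints have slack.

(i) and (iii)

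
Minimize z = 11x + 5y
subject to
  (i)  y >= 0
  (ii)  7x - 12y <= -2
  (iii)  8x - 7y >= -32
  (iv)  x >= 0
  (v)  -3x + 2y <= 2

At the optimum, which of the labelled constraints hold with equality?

Feasible corners and z = 11x + 5y:
  (0, 1/6) → z = 5/6
  (10, 16) → z = 190
  (0, 1) → z = 5
The feasible region is unbounded (it extends along (12, 7), (7, 8)), but z strictly increases along every unbounded feasible direction, so there is no improving ray and the minimum is attained at a vertex.

The minimum is at (0, 1/6). Substituting into each constraint, equality holds for (ii) and (iv); the remaining constraints have slack.

(ii) and (iv)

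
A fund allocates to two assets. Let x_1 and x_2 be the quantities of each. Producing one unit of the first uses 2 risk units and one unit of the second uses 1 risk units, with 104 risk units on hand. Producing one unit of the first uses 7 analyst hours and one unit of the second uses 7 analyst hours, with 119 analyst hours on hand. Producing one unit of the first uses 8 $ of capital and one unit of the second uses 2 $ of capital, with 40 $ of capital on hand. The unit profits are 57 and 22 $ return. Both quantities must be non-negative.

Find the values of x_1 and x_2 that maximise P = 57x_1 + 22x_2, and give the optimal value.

Extreme points and P = 57x_1 + 22x_2:
  (0, 0) → P = 0
  (0, 17) → P = 374
  (5, 0) → P = 285
  (1, 16) → P = 409

The optimum lies where 7x_1 + 7x_2 = 119 and 8x_1 + 2x_2 = 40.
Solving simultaneously gives x_1 = 1, x_2 = 16.

x_1 = 1, x_2 = 16, maximum P = 409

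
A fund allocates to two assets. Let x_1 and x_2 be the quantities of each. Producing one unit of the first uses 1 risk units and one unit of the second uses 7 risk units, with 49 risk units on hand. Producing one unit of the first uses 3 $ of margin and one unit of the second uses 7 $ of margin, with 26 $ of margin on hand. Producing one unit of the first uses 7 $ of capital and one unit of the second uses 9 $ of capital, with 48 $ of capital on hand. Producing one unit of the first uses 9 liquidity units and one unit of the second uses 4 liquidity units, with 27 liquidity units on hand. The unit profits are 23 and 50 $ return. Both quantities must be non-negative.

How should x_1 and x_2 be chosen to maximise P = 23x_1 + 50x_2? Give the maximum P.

x_1 = 5/3, x_2 = 3, maximum P = 565/3

Feasible corners and P = 23x_1 + 50x_2:
  (0, 0) → P = 0
  (0, 26/7) → P = 1300/7
  (3, 0) → P = 69
  (5/3, 3) → P = 565/3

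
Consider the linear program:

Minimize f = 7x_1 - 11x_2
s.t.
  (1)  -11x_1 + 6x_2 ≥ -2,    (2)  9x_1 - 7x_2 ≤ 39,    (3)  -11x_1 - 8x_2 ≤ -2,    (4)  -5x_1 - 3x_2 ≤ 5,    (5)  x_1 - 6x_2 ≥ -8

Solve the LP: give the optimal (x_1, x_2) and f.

Vertices and f = 7x_1 - 11x_2:
  (2/11, 0) → f = 14/11
  (1, 3/2) → f = -19/2
  (-26/37, 45/37) → f = -677/37

x_1 = -26/37, x_2 = 45/37, minimum f = -677/37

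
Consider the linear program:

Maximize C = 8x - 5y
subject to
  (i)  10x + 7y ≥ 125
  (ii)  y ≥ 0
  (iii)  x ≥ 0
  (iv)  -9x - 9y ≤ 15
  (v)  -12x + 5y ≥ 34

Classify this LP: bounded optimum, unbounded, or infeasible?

bounded optimum

Feasible corners and C = 8x - 5y:
  (0, 125/7) → C = -625/7
  (387/134, 920/67) → C = -3052/67
The feasible region has finitely many vertices and no improving ray; the maximum is -3052/67 at (387/134, 920/67).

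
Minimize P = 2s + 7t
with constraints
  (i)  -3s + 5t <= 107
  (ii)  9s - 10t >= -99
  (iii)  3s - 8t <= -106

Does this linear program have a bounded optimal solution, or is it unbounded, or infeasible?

bounded optimum

Feasible corners and P = 2s + 7t:
  (115/3, 222/5) → P = 5812/15
  (134/21, 219/14) → P = 5135/42
The feasible region has finitely many vertices and no improving ray; the minimum is 5135/42 at (134/21, 219/14).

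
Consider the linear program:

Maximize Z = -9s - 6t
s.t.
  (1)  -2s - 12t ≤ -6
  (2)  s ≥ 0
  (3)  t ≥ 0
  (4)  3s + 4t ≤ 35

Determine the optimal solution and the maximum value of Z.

Corner points and Z = -9s - 6t:
  (0, 1/2) → Z = -3
  (3, 0) → Z = -27
  (0, 35/4) → Z = -105/2
  (35/3, 0) → Z = -105

s = 0, t = 1/2, maximum Z = -3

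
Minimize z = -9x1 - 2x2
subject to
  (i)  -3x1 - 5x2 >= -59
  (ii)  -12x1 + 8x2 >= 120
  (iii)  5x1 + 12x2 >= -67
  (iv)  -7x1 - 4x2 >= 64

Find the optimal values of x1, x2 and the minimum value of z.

Corner points and z = -9x1 - 2x2:
  (-556/23, 605/23) → z = 3794/23
  (-247/23, -51/46) → z = 2274/23
  (-124/13, 9/13) → z = 1098/13
The feasible region is unbounded (it extends along (-5, 3), (-12, 5)), but z strictly increases along every unbounded feasible direction, so there is no improving ray and the minimum is attained at a vertex.

At the optimal vertex, -12x1 + 8x2 = 120 and -7x1 - 4x2 = 64.
Solving simultaneously gives x1 = -124/13, x2 = 9/13.

x1 = -124/13, x2 = 9/13, minimum z = 1098/13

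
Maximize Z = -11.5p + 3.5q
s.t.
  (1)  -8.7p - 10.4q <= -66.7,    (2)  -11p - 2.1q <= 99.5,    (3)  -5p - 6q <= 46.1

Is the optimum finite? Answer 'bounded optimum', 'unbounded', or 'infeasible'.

unbounded

From the feasible point (-117487/9613, 159935/9613), moving in the direction (-2.1, 11) keeps every constraint satisfied while Z increases without bound.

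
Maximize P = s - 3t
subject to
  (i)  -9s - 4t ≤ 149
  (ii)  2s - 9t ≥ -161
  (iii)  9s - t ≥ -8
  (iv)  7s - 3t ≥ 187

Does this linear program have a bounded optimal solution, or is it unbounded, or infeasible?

From the feasible point (301/55, -2726/55), moving in the direction (9, 2) keeps every constraint satisfied while P increases without bound.

unbounded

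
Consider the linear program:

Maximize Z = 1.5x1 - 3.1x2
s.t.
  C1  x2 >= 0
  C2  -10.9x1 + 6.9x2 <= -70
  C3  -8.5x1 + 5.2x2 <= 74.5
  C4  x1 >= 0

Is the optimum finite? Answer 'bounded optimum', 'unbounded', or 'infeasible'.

unbounded

From the feasible point (700/109, 0), moving in the direction (1, 0) keeps every constraint satisfied while Z increases without bound.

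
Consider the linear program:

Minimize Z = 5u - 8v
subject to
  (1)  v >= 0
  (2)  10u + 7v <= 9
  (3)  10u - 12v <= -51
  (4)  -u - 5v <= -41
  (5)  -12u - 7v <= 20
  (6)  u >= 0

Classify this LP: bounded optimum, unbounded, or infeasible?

infeasible

The boundaries 10u + 7v = 9 and -u - 5v = -41 meet at (-242/43, 401/43), but that point violates u ≥ 0. Every candidate vertex is excluded by some other constraint, so the feasible region is empty.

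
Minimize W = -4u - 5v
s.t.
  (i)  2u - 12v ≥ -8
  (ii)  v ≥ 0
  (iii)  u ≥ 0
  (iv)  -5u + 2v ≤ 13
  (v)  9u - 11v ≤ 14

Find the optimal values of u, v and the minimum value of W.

u = 128/43, v = 50/43, minimum W = -762/43

Extreme points and W = -4u - 5v:
  (0, 2/3) → W = -10/3
  (128/43, 50/43) → W = -762/43
  (0, 0) → W = 0
  (14/9, 0) → W = -56/9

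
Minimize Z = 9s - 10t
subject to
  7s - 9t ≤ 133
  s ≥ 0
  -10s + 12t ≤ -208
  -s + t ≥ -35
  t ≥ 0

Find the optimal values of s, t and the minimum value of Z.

Extreme points and Z = 9s - 10t:
  (46, 21) → Z = 204
  (91, 56) → Z = 259
  (106, 71) → Z = 244

s = 46, t = 21, minimum Z = 204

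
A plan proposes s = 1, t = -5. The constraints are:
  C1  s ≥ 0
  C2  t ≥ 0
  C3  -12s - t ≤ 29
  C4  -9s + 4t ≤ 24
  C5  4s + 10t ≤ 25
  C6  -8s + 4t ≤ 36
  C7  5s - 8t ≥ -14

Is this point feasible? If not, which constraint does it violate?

Constraint C2: t = -5, which is not ≥ 0. All other constraints are satisfied.

not feasible — violates C2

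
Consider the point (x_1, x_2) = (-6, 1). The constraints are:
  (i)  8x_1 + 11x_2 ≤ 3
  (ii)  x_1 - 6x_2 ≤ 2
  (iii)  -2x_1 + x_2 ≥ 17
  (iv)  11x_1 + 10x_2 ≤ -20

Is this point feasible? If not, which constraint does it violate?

not feasible — violates (iii)

Constraint (iii): -2x_1 + x_2 = 13, which is not ≥ 17. All other constraints are satisfied.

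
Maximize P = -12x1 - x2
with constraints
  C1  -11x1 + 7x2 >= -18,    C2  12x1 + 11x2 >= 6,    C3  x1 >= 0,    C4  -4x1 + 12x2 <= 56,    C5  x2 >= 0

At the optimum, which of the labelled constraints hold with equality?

C2 and C3

Feasible corners and P = -12x1 - x2:
  (76/13, 86/13) → P = -998/13
  (18/11, 0) → P = -216/11
  (0, 6/11) → P = -6/11
  (1/2, 0) → P = -6
  (0, 14/3) → P = -14/3

The maximum is at (0, 6/11). Substituting into each constraint, equality holds for C2 and C3; the remaining constraints have slack.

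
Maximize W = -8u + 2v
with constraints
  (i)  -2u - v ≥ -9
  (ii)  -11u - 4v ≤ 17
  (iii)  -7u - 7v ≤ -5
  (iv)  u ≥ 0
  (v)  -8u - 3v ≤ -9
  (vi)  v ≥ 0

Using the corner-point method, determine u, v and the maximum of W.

u = 0, v = 9, maximum W = 18

Extreme points and W = -8u + 2v:
  (0, 9) → W = 18
  (9/2, 0) → W = -36
  (0, 3) → W = 6
  (9/8, 0) → W = -9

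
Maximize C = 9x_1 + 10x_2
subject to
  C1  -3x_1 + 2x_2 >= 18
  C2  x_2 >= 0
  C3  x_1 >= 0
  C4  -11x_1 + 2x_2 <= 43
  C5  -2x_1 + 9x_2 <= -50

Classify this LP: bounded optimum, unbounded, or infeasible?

infeasible

The boundaries -3x_1 + 2x_2 = 18 and x_1 = 0 meet at (0, 9), but that point violates -2x_1 + 9x_2 ≤ -50. Every candidate vertex is excluded by some other constraint, so the feasible region is empty.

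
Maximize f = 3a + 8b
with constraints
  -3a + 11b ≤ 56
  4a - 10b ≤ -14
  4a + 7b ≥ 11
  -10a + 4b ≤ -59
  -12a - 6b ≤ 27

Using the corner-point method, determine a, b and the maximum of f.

a = 29, b = 13, maximum f = 191

Feasible corners and f = 3a + 8b:
  (29, 13) → f = 191
  (873/98, 737/98) → f = 8515/98
  (323/42, 94/21) → f = 2473/42

The binding constraints are -3a + 11b = 56 and 4a - 10b = -14.
Solving simultaneously gives a = 29, b = 13.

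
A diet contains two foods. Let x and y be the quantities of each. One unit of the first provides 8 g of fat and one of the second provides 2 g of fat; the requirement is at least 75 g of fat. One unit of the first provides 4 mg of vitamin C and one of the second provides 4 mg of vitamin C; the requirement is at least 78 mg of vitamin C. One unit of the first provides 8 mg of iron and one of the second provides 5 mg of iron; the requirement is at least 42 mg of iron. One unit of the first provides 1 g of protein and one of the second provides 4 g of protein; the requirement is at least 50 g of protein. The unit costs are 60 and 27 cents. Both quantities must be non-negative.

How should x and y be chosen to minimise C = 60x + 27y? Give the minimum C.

The feasible region is unbounded (it extends along (0, 1), (1, 0)), but C strictly increases along every unbounded feasible direction, so there is no improving ray and the minimum is attained at a vertex.

The optimum lies where 8x + 2y = 75 and 4x + 4y = 78.
Solving simultaneously gives x = 6, y = 27/2.

x = 6, y = 27/2, minimum C = 1449/2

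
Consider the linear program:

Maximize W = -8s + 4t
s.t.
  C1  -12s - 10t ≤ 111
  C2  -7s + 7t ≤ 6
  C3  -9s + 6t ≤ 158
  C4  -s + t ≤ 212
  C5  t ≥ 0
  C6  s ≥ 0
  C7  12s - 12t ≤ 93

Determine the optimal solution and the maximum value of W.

s = 0, t = 6/7, maximum W = 24/7

The feasible region is unbounded (it extends along (1, 1)), but W strictly decreases along every unbounded feasible direction, so there is no improving ray and the maximum is attained at a vertex.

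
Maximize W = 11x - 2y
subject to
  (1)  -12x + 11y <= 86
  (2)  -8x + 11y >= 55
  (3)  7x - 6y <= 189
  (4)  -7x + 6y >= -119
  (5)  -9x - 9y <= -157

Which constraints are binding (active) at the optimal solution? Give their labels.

(1) and (4)

Corner points and W = 11x - 2y:
  (365, 406) → W = 3203
  (953/207, 886/69) → W = 5167/207
  (1639/29, 1337/29) → W = 15355/29
  (1232/171, 1751/171) → W = 3350/57

The maximum is at (365, 406). Substituting into each constraint, equality holds for (1) and (4); the remaining constraints have slack.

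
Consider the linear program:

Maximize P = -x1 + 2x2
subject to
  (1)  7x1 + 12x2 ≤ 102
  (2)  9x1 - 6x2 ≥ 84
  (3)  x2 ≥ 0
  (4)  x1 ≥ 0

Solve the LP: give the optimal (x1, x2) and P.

Vertices and P = -x1 + 2x2:
  (54/5, 11/5) → P = -32/5
  (102/7, 0) → P = -102/7
  (28/3, 0) → P = -28/3

x1 = 54/5, x2 = 11/5, maximum P = -32/5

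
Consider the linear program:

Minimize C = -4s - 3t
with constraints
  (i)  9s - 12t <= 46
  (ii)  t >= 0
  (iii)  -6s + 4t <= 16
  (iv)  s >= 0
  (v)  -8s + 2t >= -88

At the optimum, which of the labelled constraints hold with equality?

(iii) and (v)

Vertices and C = -4s - 3t:
  (46/9, 0) → C = -184/9
  (482/39, 212/39) → C = -2564/39
  (0, 0) → C = 0
  (0, 4) → C = -12
  (96/5, 164/5) → C = -876/5

The minimum is at (96/5, 164/5). Substituting into each constraint, equality holds for (iii) and (v); the remaining constraints have slack.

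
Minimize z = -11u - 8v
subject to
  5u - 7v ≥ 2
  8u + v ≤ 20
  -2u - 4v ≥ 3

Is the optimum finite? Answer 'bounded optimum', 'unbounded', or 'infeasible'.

bounded optimum

Extreme points and z = -11u - 8v:
  (-13/34, -19/34) → z = 295/34
  (83/30, -32/15) → z = -401/30
The feasible region has finitely many vertices and no improving ray; the minimum is -401/30 at (83/30, -32/15).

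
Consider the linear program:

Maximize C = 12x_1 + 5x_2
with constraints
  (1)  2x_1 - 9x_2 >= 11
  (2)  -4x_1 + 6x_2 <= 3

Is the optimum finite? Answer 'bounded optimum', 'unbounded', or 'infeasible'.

unbounded

From the feasible point (-31/8, -25/12), moving in the direction (9, 2) keeps every constraint satisfied while C increases without bound.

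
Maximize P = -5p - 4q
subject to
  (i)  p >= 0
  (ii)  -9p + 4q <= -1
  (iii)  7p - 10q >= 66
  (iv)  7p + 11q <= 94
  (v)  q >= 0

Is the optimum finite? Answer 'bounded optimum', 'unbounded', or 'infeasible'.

Vertices and P = -5p - 4q:
  (34/3, 4/3) → P = -62
  (66/7, 0) → P = -330/7
  (94/7, 0) → P = -470/7
The feasible region has finitely many vertices and no improving ray; the maximum is -330/7 at (66/7, 0).

bounded optimum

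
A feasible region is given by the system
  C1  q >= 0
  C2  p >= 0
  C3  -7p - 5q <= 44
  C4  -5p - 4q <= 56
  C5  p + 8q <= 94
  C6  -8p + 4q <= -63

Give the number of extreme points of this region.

3

Of the 15 pairwise boundary intersections, those satisfying every inequality are:
  (94, 0)
  (63/8, 0)
  (220/17, 689/68)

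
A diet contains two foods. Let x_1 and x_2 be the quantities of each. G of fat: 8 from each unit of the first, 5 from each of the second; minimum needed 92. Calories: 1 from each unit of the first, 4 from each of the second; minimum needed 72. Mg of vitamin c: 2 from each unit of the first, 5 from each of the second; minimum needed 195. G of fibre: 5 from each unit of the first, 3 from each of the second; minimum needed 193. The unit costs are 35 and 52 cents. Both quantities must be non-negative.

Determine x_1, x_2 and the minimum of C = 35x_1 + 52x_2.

x_1 = 20, x_2 = 31, minimum C = 2312

Corner points and C = 35x_1 + 52x_2:
  (0, 193/3) → C = 10036/3
  (195/2, 0) → C = 6825/2
  (20, 31) → C = 2312
The feasible region is unbounded (it extends along (0, 1), (1, 0)), but C strictly increases along every unbounded feasible direction, so there is no improving ray and the minimum is attained at a vertex.

The optimum lies where 2x_1 + 5x_2 = 195 and 5x_1 + 3x_2 = 193.
Solving simultaneously gives x_1 = 20, x_2 = 31.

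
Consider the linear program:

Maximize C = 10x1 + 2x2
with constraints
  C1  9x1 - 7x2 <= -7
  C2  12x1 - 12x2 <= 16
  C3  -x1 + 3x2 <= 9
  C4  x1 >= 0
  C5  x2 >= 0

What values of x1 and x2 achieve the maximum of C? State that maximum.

Vertices and C = 10x1 + 2x2:
  (21/10, 37/10) → C = 142/5
  (0, 1) → C = 2
  (0, 3) → C = 6

The optimum lies where 9x1 - 7x2 = -7 and -x1 + 3x2 = 9.
Solving simultaneously gives x1 = 21/10, x2 = 37/10.

x1 = 21/10, x2 = 37/10, maximum C = 142/5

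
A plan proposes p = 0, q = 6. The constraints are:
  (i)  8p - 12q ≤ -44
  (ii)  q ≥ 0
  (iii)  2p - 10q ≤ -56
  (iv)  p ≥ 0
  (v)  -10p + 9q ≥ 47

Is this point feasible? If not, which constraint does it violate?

feasible

(i): -72 ≤ -44 ✓
(ii): 6 ≥ 0 ✓
(iii): -60 ≤ -56 ✓
(iv): 0 ≥ 0 ✓
(v): 54 ≥ 47 ✓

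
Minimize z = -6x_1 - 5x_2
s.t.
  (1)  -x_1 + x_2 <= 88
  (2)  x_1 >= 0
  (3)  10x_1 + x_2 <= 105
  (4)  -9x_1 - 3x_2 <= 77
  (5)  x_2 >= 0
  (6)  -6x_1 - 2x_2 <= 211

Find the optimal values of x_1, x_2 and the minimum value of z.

x_1 = 17/11, x_2 = 985/11, minimum z = -457

Corner points and z = -6x_1 - 5x_2:
  (0, 88) → z = -440
  (17/11, 985/11) → z = -457
  (0, 0) → z = 0
  (21/2, 0) → z = -63

The binding constraints are -x_1 + x_2 = 88 and 10x_1 + x_2 = 105.
Solving simultaneously gives x_1 = 17/11, x_2 = 985/11.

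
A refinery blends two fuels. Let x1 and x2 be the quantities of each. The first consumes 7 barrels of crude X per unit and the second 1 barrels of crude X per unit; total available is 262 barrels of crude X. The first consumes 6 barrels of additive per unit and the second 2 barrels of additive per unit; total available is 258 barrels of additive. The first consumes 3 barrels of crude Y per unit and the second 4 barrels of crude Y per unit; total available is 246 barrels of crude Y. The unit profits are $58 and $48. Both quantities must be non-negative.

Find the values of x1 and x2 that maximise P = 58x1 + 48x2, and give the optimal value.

x1 = 30, x2 = 39, maximum P = 3612

Extreme points and P = 58x1 + 48x2:
  (0, 0) → P = 0
  (0, 123/2) → P = 2952
  (262/7, 0) → P = 15196/7
  (133/4, 117/4) → P = 6665/2
  (30, 39) → P = 3612

At the optimal vertex, 6x1 + 2x2 = 258 and 3x1 + 4x2 = 246.
Solving simultaneously gives x1 = 30, x2 = 39.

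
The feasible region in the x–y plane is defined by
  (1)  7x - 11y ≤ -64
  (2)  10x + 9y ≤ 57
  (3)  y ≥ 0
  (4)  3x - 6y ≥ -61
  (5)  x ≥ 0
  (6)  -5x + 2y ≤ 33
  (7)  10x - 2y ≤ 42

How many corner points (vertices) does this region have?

Pairwise boundary intersections that survive every other constraint:
  (51/173, 1039/173)
  (0, 64/11)
  (0, 19/3)

3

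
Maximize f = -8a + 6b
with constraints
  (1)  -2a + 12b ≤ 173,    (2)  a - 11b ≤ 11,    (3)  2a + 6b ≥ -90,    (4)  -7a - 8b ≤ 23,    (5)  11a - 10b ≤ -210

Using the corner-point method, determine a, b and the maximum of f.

Corner points and f = -8a + 6b:
  (-83/5, 233/20) → f = 2027/10
  (-395/56, 1483/112) → f = 1087/8
  (-955/79, 1217/158) → f = 11291/79

The binding constraints are -2a + 12b = 173 and -7a - 8b = 23.
Solving simultaneously gives a = -83/5, b = 233/20.

a = -83/5, b = 233/20, maximum f = 2027/10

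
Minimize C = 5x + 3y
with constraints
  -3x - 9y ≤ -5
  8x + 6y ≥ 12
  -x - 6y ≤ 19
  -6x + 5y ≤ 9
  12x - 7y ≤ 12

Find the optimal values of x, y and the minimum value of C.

x = 3/38, y = 36/19, minimum C = 231/38

Feasible corners and C = 5x + 3y:
  (3/38, 36/19) → C = 231/38
  (39/32, 3/8) → C = 231/32
  (41/6, 10) → C = 385/6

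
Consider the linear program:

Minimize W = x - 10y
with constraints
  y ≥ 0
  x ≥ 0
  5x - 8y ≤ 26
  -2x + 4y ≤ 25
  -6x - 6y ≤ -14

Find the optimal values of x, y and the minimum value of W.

Extreme points and W = x - 10y:
  (26/5, 0) → W = 26/5
  (7/3, 0) → W = 7/3
  (0, 25/4) → W = -125/2
  (0, 7/3) → W = -70/3
  (76, 177/4) → W = -733/2

x = 76, y = 177/4, minimum W = -733/2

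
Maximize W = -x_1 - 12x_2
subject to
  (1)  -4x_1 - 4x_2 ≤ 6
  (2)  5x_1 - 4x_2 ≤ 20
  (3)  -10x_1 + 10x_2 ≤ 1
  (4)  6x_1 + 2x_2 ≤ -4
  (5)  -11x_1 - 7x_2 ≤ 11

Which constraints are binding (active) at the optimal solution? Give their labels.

(4) and (5)

Extreme points and W = -x_1 - 12x_2:
  (-21/40, -17/40) → W = 45/8
  (-13/20, -11/20) → W = 29/4
  (-3/10, -11/10) → W = 27/2

The maximum is at (-3/10, -11/10). Substituting into each constraint, equality holds for (4) and (5); the remaining constraints have slack.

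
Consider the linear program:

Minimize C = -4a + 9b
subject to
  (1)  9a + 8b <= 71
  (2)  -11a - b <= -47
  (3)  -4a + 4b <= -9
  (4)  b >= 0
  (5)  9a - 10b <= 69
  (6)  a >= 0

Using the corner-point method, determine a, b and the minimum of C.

a = 23/3, b = 0, minimum C = -92/3

Vertices and C = -4a + 9b:
  (89/17, 203/68) → C = 403/68
  (631/81, 1/9) → C = -2443/81
  (197/48, 89/48) → C = 13/48
  (47/11, 0) → C = -188/11
  (23/3, 0) → C = -92/3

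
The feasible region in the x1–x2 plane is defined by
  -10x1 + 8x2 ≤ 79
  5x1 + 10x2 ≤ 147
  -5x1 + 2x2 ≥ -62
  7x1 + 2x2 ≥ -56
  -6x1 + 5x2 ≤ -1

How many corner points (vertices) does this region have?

4

Of the 10 pairwise boundary intersections, those satisfying every inequality are:
  (457/30, 85/12)
  (149/17, 877/85)
  (1/2, -119/4)
  (-278/47, -343/47)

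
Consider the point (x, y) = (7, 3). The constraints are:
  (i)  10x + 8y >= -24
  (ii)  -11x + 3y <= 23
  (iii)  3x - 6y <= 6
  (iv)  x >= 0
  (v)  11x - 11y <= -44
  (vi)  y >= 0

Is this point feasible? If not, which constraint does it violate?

not feasible — violates (v)

Constraint (v): 11x - 11y = 44, which is not ≤ -44. All other constraints are satisfied.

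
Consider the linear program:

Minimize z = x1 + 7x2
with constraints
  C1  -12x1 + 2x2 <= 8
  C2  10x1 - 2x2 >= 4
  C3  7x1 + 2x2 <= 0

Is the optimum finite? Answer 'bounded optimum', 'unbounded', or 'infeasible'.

unbounded

From the feasible point (-6, -32), moving in the direction (-2, -12) keeps every constraint satisfied while z decreases without bound.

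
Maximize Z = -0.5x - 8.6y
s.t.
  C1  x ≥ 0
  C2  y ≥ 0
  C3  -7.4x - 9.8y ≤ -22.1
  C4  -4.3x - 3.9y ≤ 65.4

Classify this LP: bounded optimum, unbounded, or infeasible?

Vertices and Z = -0.5x - 8.6y:
  (0, 221/98) → Z = -9503/490
  (221/74, 0) → Z = -221/148
The feasible region has finitely many vertices and no improving ray; the maximum is -221/148 at (221/74, 0).

bounded optimum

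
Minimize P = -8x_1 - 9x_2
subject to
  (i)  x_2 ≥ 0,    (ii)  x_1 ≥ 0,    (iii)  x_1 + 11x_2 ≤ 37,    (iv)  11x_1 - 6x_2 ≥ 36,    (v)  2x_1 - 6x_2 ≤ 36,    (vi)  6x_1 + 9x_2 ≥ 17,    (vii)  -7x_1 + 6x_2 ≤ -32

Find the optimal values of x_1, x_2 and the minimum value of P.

Corner points and P = -8x_1 - 9x_2:
  (18, 0) → P = -144
  (32/7, 0) → P = -256/7
  (309/14, 19/14) → P = -2643/14
  (574/83, 227/83) → P = -6635/83

The binding constraints are x_1 + 11x_2 = 37 and 2x_1 - 6x_2 = 36.
Solving simultaneously gives x_1 = 309/14, x_2 = 19/14.

x_1 = 309/14, x_2 = 19/14, minimum P = -2643/14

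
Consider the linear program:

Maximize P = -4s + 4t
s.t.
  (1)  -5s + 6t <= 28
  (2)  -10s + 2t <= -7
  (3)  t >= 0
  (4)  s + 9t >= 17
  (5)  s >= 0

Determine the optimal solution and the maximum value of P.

The feasible region is unbounded (it extends along (6, 5), (1, 0)), but P strictly decreases along every unbounded feasible direction, so there is no improving ray and the maximum is attained at a vertex.

The optimum lies where -5s + 6t = 28 and -10s + 2t = -7.
Solving simultaneously gives s = 49/25, t = 63/10.

s = 49/25, t = 63/10, maximum P = 434/25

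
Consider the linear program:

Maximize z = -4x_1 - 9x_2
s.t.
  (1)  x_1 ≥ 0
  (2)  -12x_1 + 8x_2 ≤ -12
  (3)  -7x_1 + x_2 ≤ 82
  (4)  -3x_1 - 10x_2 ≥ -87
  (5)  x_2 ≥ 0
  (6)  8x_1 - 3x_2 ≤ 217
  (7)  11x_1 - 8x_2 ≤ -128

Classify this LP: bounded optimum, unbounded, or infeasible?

infeasible

The boundaries -12x_1 + 8x_2 = -12 and -3x_1 - 10x_2 = -87 meet at (17/3, 7), but that point violates 11x_1 - 8x_2 ≤ -128. Every candidate vertex is excluded by some other constraint, so the feasible region is empty.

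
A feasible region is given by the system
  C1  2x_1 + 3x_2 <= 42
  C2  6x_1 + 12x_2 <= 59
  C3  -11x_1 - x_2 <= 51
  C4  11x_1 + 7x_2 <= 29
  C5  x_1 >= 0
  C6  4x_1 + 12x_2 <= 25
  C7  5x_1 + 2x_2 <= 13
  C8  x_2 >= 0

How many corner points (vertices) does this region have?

5

Pairwise boundary intersections that survive every other constraint:
  (173/104, 159/104)
  (33/13, 2/13)
  (0, 25/12)
  (0, 0)
  (13/5, 0)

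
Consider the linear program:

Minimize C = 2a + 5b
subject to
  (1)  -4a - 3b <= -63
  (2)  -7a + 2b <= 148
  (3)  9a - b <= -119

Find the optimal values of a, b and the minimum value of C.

a = -294/31, b = 1043/31, minimum C = 4627/31

Extreme points and C = 2a + 5b:
  (-318/29, 1033/29) → C = 4529/29
  (-294/31, 1043/31) → C = 4627/31
  (-90/11, 499/11) → C = 2315/11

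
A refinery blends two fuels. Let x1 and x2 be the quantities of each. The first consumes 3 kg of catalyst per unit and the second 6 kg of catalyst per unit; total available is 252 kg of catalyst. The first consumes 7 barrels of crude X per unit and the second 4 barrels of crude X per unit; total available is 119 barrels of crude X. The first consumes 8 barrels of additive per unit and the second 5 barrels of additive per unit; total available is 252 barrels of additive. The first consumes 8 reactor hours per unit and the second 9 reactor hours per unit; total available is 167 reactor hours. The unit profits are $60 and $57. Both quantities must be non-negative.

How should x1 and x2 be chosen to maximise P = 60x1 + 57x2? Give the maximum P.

Vertices and P = 60x1 + 57x2:
  (0, 0) → P = 0
  (0, 167/9) → P = 3173/3
  (17, 0) → P = 1020
  (13, 7) → P = 1179

At the optimal vertex, 7x1 + 4x2 = 119 and 8x1 + 9x2 = 167.
Solving simultaneously gives x1 = 13, x2 = 7.

x1 = 13, x2 = 7, maximum P = 1179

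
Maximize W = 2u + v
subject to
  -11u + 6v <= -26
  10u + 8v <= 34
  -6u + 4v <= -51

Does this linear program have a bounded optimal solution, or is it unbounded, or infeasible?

unbounded

From the feasible point (-101/4, -405/8), moving in the direction (8, -10) keeps every constraint satisfied while W increases without bound.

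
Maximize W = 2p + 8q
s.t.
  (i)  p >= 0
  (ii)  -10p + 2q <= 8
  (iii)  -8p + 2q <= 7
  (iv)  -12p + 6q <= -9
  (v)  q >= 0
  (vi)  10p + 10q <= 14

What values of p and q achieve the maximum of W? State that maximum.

Corner points and W = 2p + 8q:
  (3/4, 0) → W = 3/2
  (29/30, 13/30) → W = 27/5
  (7/5, 0) → W = 14/5

The binding constraints are -12p + 6q = -9 and 10p + 10q = 14.
Solving simultaneously gives p = 29/30, q = 13/30.

p = 29/30, q = 13/30, maximum W = 27/5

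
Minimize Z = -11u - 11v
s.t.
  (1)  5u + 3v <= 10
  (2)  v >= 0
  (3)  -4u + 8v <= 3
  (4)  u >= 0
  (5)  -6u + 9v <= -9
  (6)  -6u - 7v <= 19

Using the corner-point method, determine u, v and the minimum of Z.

u = 13/7, v = 5/21, minimum Z = -484/21

Corner points and Z = -11u - 11v:
  (2, 0) → Z = -22
  (13/7, 5/21) → Z = -484/21
  (3/2, 0) → Z = -33/2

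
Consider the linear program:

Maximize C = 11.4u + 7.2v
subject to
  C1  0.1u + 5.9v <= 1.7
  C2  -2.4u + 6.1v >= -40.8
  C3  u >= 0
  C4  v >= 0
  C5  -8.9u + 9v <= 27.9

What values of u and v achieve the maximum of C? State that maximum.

Extreme points and C = 11.4u + 7.2v:
  (17, 0) → C = 969/5
  (0, 17/59) → C = 612/295
  (0, 0) → C = 0

The optimum lies where 0.1u + 5.9v = 1.7 and -2.4u + 6.1v = -40.8.
Solving simultaneously gives u = 17, v = 0.

u = 17, v = 0, maximum C = 193.8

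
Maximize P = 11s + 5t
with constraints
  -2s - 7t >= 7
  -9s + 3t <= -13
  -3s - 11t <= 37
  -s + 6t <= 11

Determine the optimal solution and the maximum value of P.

s = 182, t = -53, maximum P = 1737

Corner points and P = 11s + 5t:
  (70/69, -89/69) → P = 325/69
  (182, -53) → P = 1737
  (8/27, -31/9) → P = -377/27

The binding constraints are -2s - 7t = 7 and -3s - 11t = 37.
Solving simultaneously gives s = 182, t = -53.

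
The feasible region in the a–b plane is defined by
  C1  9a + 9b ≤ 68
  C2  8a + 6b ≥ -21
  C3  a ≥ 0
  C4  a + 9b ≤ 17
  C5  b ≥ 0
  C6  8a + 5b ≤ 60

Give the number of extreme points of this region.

Pairwise boundary intersections that survive every other constraint:
  (51/8, 85/72)
  (200/27, 4/27)
  (0, 17/9)
  (0, 0)
  (15/2, 0)

5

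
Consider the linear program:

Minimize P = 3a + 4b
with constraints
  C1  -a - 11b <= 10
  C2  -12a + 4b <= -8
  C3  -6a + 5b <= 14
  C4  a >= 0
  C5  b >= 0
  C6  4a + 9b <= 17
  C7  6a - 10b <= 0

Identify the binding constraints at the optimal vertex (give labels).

Corner points and P = 3a + 4b:
  (35/31, 43/31) → P = 277/31
  (5/6, 1/2) → P = 9/2
  (85/47, 51/47) → P = 459/47

The minimum is at (5/6, 1/2). Substituting into each constraint, equality holds for C2 and C7; the remaining constraints have slack.

C2 and C7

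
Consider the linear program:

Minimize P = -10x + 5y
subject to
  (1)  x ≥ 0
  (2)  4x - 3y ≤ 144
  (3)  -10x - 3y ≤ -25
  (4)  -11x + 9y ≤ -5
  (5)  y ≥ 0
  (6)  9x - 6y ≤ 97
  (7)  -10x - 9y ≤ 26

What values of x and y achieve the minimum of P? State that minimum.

Feasible corners and P = -10x + 5y:
  (80/41, 75/41) → P = -425/41
  (5/2, 0) → P = -25
  (281/5, 1022/15) → P = -664/3
  (97/9, 0) → P = -970/9

At the optimal vertex, -11x + 9y = -5 and 9x - 6y = 97.
Solving simultaneously gives x = 281/5, y = 1022/15.

x = 281/5, y = 1022/15, minimum P = -664/3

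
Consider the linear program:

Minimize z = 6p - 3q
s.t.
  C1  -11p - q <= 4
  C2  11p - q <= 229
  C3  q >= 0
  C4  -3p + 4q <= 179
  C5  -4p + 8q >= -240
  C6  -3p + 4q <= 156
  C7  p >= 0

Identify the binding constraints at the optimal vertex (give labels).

Vertices and z = 6p - 3q:
  (229/11, 0) → z = 1374/11
  (1072/41, 2403/41) → z = -777/41
  (0, 0) → z = 0
  (0, 39) → z = -117

The minimum is at (0, 39). Substituting into each constraint, equality holds for C6 and C7; the remaining constraints have slack.

C6 and C7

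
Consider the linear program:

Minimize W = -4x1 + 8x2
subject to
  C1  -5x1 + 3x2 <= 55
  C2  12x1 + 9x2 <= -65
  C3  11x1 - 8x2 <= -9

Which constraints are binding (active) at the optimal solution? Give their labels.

Feasible corners and W = -4x1 + 8x2:
  (-230/27, 335/81) → W = 5440/81
  (-59, -80) → W = -404
  (-601/195, -607/195) → W = -2452/195

The minimum is at (-59, -80). Substituting into each constraint, equality holds for C1 and C3; the remaining constraints have slack.

C1 and C3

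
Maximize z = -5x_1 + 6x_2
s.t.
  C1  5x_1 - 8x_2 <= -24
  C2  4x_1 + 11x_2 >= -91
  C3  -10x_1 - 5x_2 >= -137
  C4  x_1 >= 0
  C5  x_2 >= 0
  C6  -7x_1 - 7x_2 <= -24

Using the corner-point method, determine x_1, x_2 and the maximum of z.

Feasible corners and z = -5x_1 + 6x_2:
  (976/105, 185/21) → z = 134/21
  (24/91, 288/91) → z = 1608/91
  (0, 137/5) → z = 822/5
  (0, 24/7) → z = 144/7

The binding constraints are -10x_1 - 5x_2 = -137 and x_1 = 0.
Solving simultaneously gives x_1 = 0, x_2 = 137/5.

x_1 = 0, x_2 = 137/5, maximum z = 822/5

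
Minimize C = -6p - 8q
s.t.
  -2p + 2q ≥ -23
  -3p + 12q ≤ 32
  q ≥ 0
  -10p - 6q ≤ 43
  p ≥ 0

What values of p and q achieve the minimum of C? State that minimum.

p = 170/9, q = 133/18, minimum C = -1552/9

Corner points and C = -6p - 8q:
  (170/9, 133/18) → C = -1552/9
  (23/2, 0) → C = -69
  (0, 8/3) → C = -64/3
  (0, 0) → C = 0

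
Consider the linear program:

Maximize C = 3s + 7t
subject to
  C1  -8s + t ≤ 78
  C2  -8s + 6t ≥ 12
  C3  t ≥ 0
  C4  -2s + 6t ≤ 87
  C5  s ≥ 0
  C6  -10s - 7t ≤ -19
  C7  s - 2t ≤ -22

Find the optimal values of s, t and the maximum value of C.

s = 25/2, t = 56/3, maximum C = 1009/6

Feasible corners and C = 3s + 7t:
  (25/2, 56/3) → C = 1009/6
  (54/5, 82/5) → C = 736/5
  (0, 29/2) → C = 203/2
  (0, 11) → C = 77

The optimum lies where -8s + 6t = 12 and -2s + 6t = 87.
Solving simultaneously gives s = 25/2, t = 56/3.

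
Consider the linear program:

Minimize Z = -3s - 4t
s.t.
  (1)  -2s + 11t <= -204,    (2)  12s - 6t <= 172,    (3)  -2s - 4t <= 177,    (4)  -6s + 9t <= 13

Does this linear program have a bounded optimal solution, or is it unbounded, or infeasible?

Feasible corners and Z = -3s - 4t:
  (167/30, -263/15) → Z = 1603/30
  (-377/10, -127/5) → Z = 2147/10
  (-187/30, -617/15) → Z = 5497/30
The feasible region has finitely many vertices and no improving ray; the minimum is 1603/30 at (167/30, -263/15).

bounded optimum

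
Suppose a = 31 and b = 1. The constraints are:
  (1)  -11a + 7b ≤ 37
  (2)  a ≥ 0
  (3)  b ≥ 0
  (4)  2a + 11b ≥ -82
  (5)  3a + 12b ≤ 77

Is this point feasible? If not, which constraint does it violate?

Constraint (5): 3a + 12b = 105, which is not ≤ 77. All other constraints are satisfied.

not feasible — violates (5)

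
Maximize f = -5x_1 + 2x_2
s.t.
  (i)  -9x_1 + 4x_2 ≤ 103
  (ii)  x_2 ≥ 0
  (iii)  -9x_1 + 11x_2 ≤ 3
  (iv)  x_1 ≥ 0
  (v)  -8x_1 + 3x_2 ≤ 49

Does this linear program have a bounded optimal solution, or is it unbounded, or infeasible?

Feasible corners and f = -5x_1 + 2x_2:
  (0, 0) → f = 0
  (0, 3/11) → f = 6/11
The feasible region has finitely many vertices and no improving ray; the maximum is 6/11 at (0, 3/11).

bounded optimum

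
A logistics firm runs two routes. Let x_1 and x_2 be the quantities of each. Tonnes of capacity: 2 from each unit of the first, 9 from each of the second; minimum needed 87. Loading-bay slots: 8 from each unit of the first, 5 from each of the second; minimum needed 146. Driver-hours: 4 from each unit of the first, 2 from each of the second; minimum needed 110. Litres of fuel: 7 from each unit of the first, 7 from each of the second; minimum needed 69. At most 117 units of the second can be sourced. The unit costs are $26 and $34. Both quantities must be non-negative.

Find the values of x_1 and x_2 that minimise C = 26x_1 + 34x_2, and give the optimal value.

Vertices and C = 26x_1 + 34x_2:
  (0, 55) → C = 1870
  (0, 117) → C = 3978
  (87/2, 0) → C = 1131
  (51/2, 4) → C = 799
The feasible region is unbounded (it extends along (1, 0)), but C strictly increases along every unbounded feasible direction, so there is no improving ray and the minimum is attained at a vertex.

x_1 = 51/2, x_2 = 4, minimum C = 799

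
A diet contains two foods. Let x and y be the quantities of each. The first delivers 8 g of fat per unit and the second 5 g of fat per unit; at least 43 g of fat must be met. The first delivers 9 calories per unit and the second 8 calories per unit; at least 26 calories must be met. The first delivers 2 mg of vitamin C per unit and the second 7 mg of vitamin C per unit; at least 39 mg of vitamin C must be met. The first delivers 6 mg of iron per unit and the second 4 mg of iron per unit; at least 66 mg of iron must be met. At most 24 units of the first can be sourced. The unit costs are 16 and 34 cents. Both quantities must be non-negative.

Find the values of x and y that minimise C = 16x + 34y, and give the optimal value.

x = 9, y = 3, minimum C = 246

The feasible region is unbounded (it extends along (0, 1)), but C strictly increases along every unbounded feasible direction, so there is no improving ray and the minimum is attained at a vertex.

The optimum lies where 2x + 7y = 39 and 6x + 4y = 66.
Solving simultaneously gives x = 9, y = 3.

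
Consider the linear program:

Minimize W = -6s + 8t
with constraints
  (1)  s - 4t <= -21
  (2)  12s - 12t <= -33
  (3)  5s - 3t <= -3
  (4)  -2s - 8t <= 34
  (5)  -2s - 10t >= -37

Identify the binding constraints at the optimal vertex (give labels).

Extreme points and W = -6s + 8t:
  (-19, 1/2) → W = 118
  (-31/9, 79/18) → W = 502/9
  (-159, 71/2) → W = 1238

The minimum is at (-31/9, 79/18). Substituting into each constraint, equality holds for (1) and (5); the remaining constraints have slack.

(1) and (5)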